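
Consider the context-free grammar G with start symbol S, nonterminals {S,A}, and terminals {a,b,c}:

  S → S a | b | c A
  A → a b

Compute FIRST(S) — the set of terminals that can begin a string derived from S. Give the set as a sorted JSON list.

Compute FIRST by fixpoint:
[1]
  A via A→a b: +{a}
  S via S→b: +{b}
  S via S→c A: +{c}
  FIRST(S)={b,c}  FIRST(A)={a}
[2] (stable)
  FIRST(S)={b,c}  FIRST(A)={a}

FIRST(S) = ["b", "c"]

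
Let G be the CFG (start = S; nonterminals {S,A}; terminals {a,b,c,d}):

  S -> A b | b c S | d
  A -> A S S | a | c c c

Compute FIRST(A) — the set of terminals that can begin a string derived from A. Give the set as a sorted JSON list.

FIRST iteration:
[1]
  A via A→a: +{a}
  A via A→c c c: +{c}
  S via S→A b: +{a,c}
  S via S→b c S: +{b}
  S via S→d: +{d}
  FIRST[S]={a,b,c,d}  FIRST[A]={a,c}
[2] (no change)
  FIRST[S]={a,b,c,d}  FIRST[A]={a,c}

FIRST(A) = ["a", "c"]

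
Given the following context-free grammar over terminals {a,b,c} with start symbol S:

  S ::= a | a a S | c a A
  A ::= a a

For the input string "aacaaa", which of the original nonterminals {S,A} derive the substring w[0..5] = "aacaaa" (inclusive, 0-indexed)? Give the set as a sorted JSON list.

CNF form of G:
  S -> T0 X2 | T1 X3 | a
  A -> T0 T0
  T0 -> a
  T1 -> c
  X2 -> T0 S
  X3 -> T0 A

Fill CYK table bottom-up — only the sub-triangle for w[0..5]:
  [0..0]={S,T0}  "a"  orig:{S}
  [1..1]={S,T0}  "a"  orig:{S}
  [2..2]={T1}  "c"  orig:{}
  [3..3]={S,T0}  "a"  orig:{S}
  [4..4]={S,T0}  "a"  orig:{S}
  [5..5]={S,T0}  "a"  orig:{S}
  [0..1]={A,X2}  "aa"  orig:{A}
  [1..2]=∅  "ac"
  [2..3]=∅  "ca"
  [3..4]={A,X2}  "aa"  orig:{A}
  [4..5]={A,X2}  "aa"  orig:{A}
  [0..2]=∅  "aac"
  [1..3]=∅  "aca"
  [2..4]=∅  "caa"
  [3..5]={S,X3}  "aaa"  orig:{S}
  [0..3]=∅  "aaca"
  [1..4]=∅  "acaa"
  [2..5]={S}  "caaa"
  [0..4]=∅  "aacaa"
  [1..5]={X2}  "acaaa"  orig:{}
  [0..5]={S}  "aacaaa"

Original NTs in T[0,5] deriving "aacaaa": ["S"]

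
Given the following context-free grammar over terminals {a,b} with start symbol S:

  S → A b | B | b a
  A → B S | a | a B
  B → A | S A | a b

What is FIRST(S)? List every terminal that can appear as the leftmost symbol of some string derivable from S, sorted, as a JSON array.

FIRST sets, iterate to fixpoint:
iter 1:
  A via A→a: +{a}
  B via B→A: +{a}
  S via S→A b: +{a}
  S via S→b a: +{b}
  S: {a,b}  A: {a}  B: {a}
iter 2:
  B via B→S A: +{b}
  S: {a,b}  A: {a}  B: {a,b}
iter 3:
  A via A→B S: +{b}
  S: {a,b}  A: {a,b}  B: {a,b}
iter 4: done
  S: {a,b}  A: {a,b}  B: {a,b}

FIRST(S) = ["a", "b"]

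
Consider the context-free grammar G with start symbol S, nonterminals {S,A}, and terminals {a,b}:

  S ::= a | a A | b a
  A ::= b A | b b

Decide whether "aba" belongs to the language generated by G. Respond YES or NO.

Convert to CNF:
  S -> T0 T1 | T1 A | a
  A -> T0 A | T0 T0
  T0 -> b
  T1 -> a

Fill CYK table bottom-up:
  cell(0,0) a: {S,T1}  orig:{S}
  cell(1,1) b: {T0}  orig:{}
  cell(2,2) a: {S,T1}  orig:{S}
  cell(0,1) ab: ∅
  cell(1,2) ba: {S}
  cell(0,2) aba: ∅

S ∉ T[0,2] ⇒ NO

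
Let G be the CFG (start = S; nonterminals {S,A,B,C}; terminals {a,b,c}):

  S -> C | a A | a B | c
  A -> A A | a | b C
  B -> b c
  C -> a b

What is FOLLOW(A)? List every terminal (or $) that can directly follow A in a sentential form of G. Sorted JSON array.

FIRST sets, iterate to fixpoint:
[1]
  A via A→a: +{a}
  A via A→b C: +{b}
  B via B→b c: +{b}
  C via C→a b: +{a}
  S via S→C: +{a}
  S via S→c: +{c}
  FIRST(S)={a,c}  FIRST(A)={a,b}  FIRST(B)={b}  FIRST(C)={a}
[2] — fixpoint
  FIRST(S)={a,c}  FIRST(A)={a,b}  FIRST(B)={b}  FIRST(C)={a}

Compute FOLLOW by fixpoint:
FOLLOW(S) := {$}
pass 1:
  A→A A: FOLLOW(A) ⊇ FIRST(A) = {a,b}; new: +{a,b}
  A→b C: FOLLOW(C) ⊇ FOLLOW(A) ⊇ {a,b}; new: +{a,b}
  S→C: FOLLOW(C) ⊇ FOLLOW(S) ⊇ {$}; new: +{$}
  S→a A: FOLLOW(A) ⊇ FOLLOW(S) ⊇ {$}; new: +{$}
  S→a B: FOLLOW(B) ⊇ FOLLOW(S) ⊇ {$}; new: +{$}
  S: {$}  A: {$,a,b}  B: {$}  C: {$,a,b}
pass 2: (no change)
  S: {$}  A: {$,a,b}  B: {$}  C: {$,a,b}

FOLLOW(A) = ["$", "a", "b"]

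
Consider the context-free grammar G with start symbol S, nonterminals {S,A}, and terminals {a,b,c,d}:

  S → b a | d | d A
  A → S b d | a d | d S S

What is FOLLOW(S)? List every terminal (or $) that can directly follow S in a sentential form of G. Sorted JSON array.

FIRST iteration:
round 1:
  A via A→a d: +{a}
  A via A→d S S: +{d}
  S via S→b a: +{b}
  S via S→d: +{d}
  S: {b,d}  A: {a,d}
round 2:
  A via A→S b d: +{b}
  S: {b,d}  A: {a,b,d}
round 3: (stable)
  S: {b,d}  A: {a,b,d}

FOLLOW sets:
initialize: $ ∈ FOLLOW(S)
round 1:
  A→S b d: FOLLOW(S) ⊇ FIRST(b) = {b}; new: +{b}
  A→d S S: FOLLOW(S) ⊇ FIRST(S) = {b,d}; new: +{d}
  S→d A: FOLLOW(A) ⊇ FOLLOW(S) ⊇ {$,b,d}; new: +{$,b,d}
  FOLLOW[S]={$,b,d}  FOLLOW[A]={$,b,d}
round 2: (no change)
  FOLLOW[S]={$,b,d}  FOLLOW[A]={$,b,d}

FOLLOW(S) = ["$", "b", "d"]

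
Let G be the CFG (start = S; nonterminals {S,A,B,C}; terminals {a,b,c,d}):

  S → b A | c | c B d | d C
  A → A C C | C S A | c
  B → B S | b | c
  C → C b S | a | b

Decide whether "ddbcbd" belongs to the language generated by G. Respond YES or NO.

Convert to CNF:
  S -> T0 A | T1 X6 | T2 C | c
  A -> A X3 | C X4 | c
  B -> B S | b | c
  C -> C X5 | a | b
  T0 -> b
  T1 -> c
  T2 -> d
  X3 -> C C
  X4 -> S A
  X5 -> T0 S
  X6 -> B T2

CYK fill:
  [0..0]={T2}  "d"  orig:{}
  [1..1]={T2}  "d"  orig:{}
  [2..2]={B,C,T0}  "b"  orig:{B,C}
  [3..3]={A,B,S,T1}  "c"  orig:{A,B,S}
  [4..4]={B,C,T0}  "b"  orig:{B,C}
  [5..5]={T2}  "d"  orig:{}
  [0..1]=∅  "dd"
  [1..2]={S}  "db"
  [2..3]={B,S,X5}  "bc"  orig:{B,S}
  [3..4]=∅  "cb"
  [4..5]={X6}  "bd"  orig:{}
  [0..2]=∅  "ddb"
  [1..3]={X4}  "dbc"  orig:{}
  [2..4]=∅  "bcb"
  [3..5]={S}  "cbd"
  [0..3]=∅  "ddbc"
  [1..4]=∅  "dbcb"
  [2..5]={B,X5}  "bcbd"  orig:{B}
  [0..4]=∅  "ddbcb"
  [1..5]=∅  "dbcbd"
  [0..5]=∅  "ddbcbd"

S ∉ T[0,5] ⇒ NO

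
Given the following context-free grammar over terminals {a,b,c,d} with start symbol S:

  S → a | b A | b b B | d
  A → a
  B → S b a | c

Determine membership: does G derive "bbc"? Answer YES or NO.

CNF form of G:
  S -> T0 A | T0 X3 | a | d
  A -> a
  B -> S X2 | c
  T0 -> b
  T1 -> a
  X2 -> T0 T1
  X3 -> T0 B

Fill CYK table bottom-up:
  cell(0,0) b: {T0}  orig:{}
  cell(1,1) b: {T0}  orig:{}
  cell(2,2) c: {B}
  cell(0,1) bb: ∅
  cell(1,2) bc: {X3}  orig:{}
  cell(0,2) bbc: {S}

S ∈ T[0,2] ⇒ YES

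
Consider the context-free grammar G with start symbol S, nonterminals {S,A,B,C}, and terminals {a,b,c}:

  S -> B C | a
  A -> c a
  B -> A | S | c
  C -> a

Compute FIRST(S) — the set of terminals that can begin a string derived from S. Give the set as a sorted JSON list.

FIRST sets, iterate to fixpoint:
round 1:
  A via A→c a: +{c}
  B via B→A: +{c}
  C via C→a: +{a}
  S via S→B C: +{c}
  S via S→a: +{a}
  FIRST(S)={a,c}  FIRST(A)={c}  FIRST(B)={c}  FIRST(C)={a}
round 2:
  B via B→S: +{a}
  FIRST(S)={a,c}  FIRST(A)={c}  FIRST(B)={a,c}  FIRST(C)={a}
round 3: (stable)
  FIRST(S)={a,c}  FIRST(A)={c}  FIRST(B)={a,c}  FIRST(C)={a}

FIRST(S) = ["a", "c"]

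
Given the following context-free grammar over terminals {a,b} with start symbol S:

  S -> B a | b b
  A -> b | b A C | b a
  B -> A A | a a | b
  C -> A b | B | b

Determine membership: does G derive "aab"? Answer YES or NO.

Convert to CNF:
  S -> B T1 | T0 T0
  A -> T0 T1 | T0 X2 | b
  B -> A A | T1 T1 | b
  C -> A A | A T0 | T1 T1 | b
  T0 -> b
  T1 -> a
  X2 -> A C

CYK fill:
  T[0,0] 'a' = {T1}  orig:{}
  T[1,1] 'a' = {T1}  orig:{}
  T[2,2] 'b' = {A,B,C,T0}  orig:{A,B,C}
  T[0,1] 'aa' = {B,C}
  T[1,2] 'ab' = ∅
  T[0,2] 'aab' = ∅

S ∉ T[0,2] ⇒ NO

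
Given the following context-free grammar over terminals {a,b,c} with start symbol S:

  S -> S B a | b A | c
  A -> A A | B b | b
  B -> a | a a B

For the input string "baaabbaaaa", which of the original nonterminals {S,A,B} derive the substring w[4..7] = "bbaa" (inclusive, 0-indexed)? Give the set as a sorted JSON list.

CNF form of G:
  S -> S X3 | T0 A | c
  A -> A A | B T0 | b
  B -> T1 X2 | a
  T0 -> b
  T1 -> a
  X2 -> T1 B
  X3 -> B T1

CYK table (by increasing span) (cells [i..j] with 4 ≤ i ≤ j ≤ 7 only):
  [4..4]={A,T0}  "b"  orig:{A}
  [5..5]={A,T0}  "b"  orig:{A}
  [6..6]={B,T1}  "a"  orig:{B}
  [7..7]={B,T1}  "a"  orig:{B}
  [4..5]={A,S}  "bb"
  [5..6]=∅  "ba"
  [6..7]={X2,X3}  "aa"  orig:{}
  [4..6]=∅  "bba"
  [5..7]=∅  "baa"
  [4..7]={S}  "bbaa"

Original NTs in T[4,7] deriving "bbaa": ["S"]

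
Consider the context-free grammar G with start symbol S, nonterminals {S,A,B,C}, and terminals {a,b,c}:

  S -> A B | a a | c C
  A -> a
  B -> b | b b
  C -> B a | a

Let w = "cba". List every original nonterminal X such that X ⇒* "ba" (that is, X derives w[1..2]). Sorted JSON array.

CNF form of G:
  S -> A B | T1 T1 | T2 C
  A -> a
  B -> T0 T0 | b
  C -> B T1 | a
  T0 -> b
  T1 -> a
  T2 -> c

Fill CYK table bottom-up, restricted to cells inside w[1..2]:
  [1..1]={B,T0}  "b"  orig:{B}
  [2..2]={A,C,T1}  "a"  orig:{A,C}
  [1..2]={C}  "ba"

Original NTs in T[1,2] deriving "ba": ["C"]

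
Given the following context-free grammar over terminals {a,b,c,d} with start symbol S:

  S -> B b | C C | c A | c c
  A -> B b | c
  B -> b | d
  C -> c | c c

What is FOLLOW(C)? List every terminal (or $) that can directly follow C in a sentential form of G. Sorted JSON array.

Compute FIRST by fixpoint:
iter 1:
  A via A→c: +{c}
  B via B→b: +{b}
  B via B→d: +{d}
  C via C→c: +{c}
  S via S→B b: +{b,d}
  S via S→C C: +{c}
  FIRST[S]={b,c,d}  FIRST[A]={c}  FIRST[B]={b,d}  FIRST[C]={c}
iter 2:
  A via A→B b: +{b,d}
  FIRST[S]={b,c,d}  FIRST[A]={b,c,d}  FIRST[B]={b,d}  FIRST[C]={c}
iter 3: done
  FIRST[S]={b,c,d}  FIRST[A]={b,c,d}  FIRST[B]={b,d}  FIRST[C]={c}

FOLLOW sets:
seed FOLLOW(S) with $
pass 1:
  A→B b: FOLLOW(B) ⊇ FIRST(b) = {b}; new: +{b}
  S→C C: FOLLOW(C) ⊇ FIRST(C) = {c}; new: +{c}
  S→C C: FOLLOW(C) ⊇ FOLLOW(S) ⊇ {$}; new: +{$}
  S→c A: FOLLOW(A) ⊇ FOLLOW(S) ⊇ {$}; new: +{$}
  S: {$}  A: {$}  B: {b}  C: {$,c}
pass 2: — fixpoint
  S: {$}  A: {$}  B: {b}  C: {$,c}

FOLLOW(C) = ["$", "c"]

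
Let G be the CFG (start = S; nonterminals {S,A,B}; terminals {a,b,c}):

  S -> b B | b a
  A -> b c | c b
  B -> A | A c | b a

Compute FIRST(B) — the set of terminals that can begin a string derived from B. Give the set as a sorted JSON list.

Compute FIRST by fixpoint:
iter 1:
  A via A→b c: +{b}
  A via A→c b: +{c}
  B via B→A: +{b,c}
  S via S→b B: +{b}
  FIRST[S]={b}  FIRST[A]={b,c}  FIRST[B]={b,c}
iter 2: — fixpoint
  FIRST[S]={b}  FIRST[A]={b,c}  FIRST[B]={b,c}

FIRST(B) = ["b", "c"]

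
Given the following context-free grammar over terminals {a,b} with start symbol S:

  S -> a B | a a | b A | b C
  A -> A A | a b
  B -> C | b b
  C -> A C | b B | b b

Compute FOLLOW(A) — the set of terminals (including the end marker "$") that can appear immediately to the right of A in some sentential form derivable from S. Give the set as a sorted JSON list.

FIRST iteration:
[1]
  A via A→a b: +{a}
  B via B→b b: +{b}
  C via C→A C: +{a}
  C via C→b B: +{b}
  S via S→a B: +{a}
  S via S→b A: +{b}
  FIRST[S]={a,b}  FIRST[A]={a}  FIRST[B]={b}  FIRST[C]={a,b}
[2]
  B via B→C: +{a}
  FIRST[S]={a,b}  FIRST[A]={a}  FIRST[B]={a,b}  FIRST[C]={a,b}
[3] — fixpoint
  FIRST[S]={a,b}  FIRST[A]={a}  FIRST[B]={a,b}  FIRST[C]={a,b}

Compute FOLLOW by fixpoint:
FOLLOW(S) := {$}
iter 1:
  A→A A: FOLLOW(A) ⊇ FIRST(A) = {a}; new: +{a}
  C→A C: FOLLOW(A) ⊇ FIRST(C) = {a,b}; new: +{b}
  S→a B: FOLLOW(B) ⊇ FOLLOW(S) ⊇ {$}; new: +{$}
  S→b A: FOLLOW(A) ⊇ FOLLOW(S) ⊇ {$}; new: +{$}
  S→b C: FOLLOW(C) ⊇ FOLLOW(S) ⊇ {$}; new: +{$}
  FOLLOW[S]={$}  FOLLOW[A]={$,a,b}  FOLLOW[B]={$}  FOLLOW[C]={$}
iter 2: (stable)
  FOLLOW[S]={$}  FOLLOW[A]={$,a,b}  FOLLOW[B]={$}  FOLLOW[C]={$}

FOLLOW(A) = ["$", "a", "b"]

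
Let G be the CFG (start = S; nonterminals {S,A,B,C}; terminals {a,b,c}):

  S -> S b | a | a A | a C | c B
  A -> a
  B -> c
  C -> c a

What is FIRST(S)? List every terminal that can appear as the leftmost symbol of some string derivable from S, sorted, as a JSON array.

Compute FIRST by fixpoint:
[1]
  A via A→a: +{a}
  B via B→c: +{c}
  C via C→c a: +{c}
  S via S→a: +{a}
  S via S→c B: +{c}
  FIRST[S]={a,c}  FIRST[A]={a}  FIRST[B]={c}  FIRST[C]={c}
[2] — fixpoint
  FIRST[S]={a,c}  FIRST[A]={a}  FIRST[B]={c}  FIRST[C]={c}

FIRST(S) = ["a", "c"]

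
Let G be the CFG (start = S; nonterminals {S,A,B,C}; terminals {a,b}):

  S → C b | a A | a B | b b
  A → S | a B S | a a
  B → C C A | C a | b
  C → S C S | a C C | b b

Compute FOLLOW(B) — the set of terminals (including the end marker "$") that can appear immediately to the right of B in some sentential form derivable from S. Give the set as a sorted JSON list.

FIRST sets, iterate to fixpoint:
pass 1:
  A via A→a B S: +{a}
  B via B→b: +{b}
  C via C→a C C: +{a}
  C via C→b b: +{b}
  S via S→C b: +{a,b}
  FIRST[S]={a,b}  FIRST[A]={a}  FIRST[B]={b}  FIRST[C]={a,b}
pass 2:
  A via A→S: +{b}
  B via B→C C A: +{a}
  FIRST[S]={a,b}  FIRST[A]={a,b}  FIRST[B]={a,b}  FIRST[C]={a,b}
pass 3: done
  FIRST[S]={a,b}  FIRST[A]={a,b}  FIRST[B]={a,b}  FIRST[C]={a,b}

FOLLOW iteration:
seed FOLLOW(S) with $
[1]
  A→a B S: FOLLOW(B) ⊇ FIRST(S) = {a,b}; new: +{a,b}
  B→C C A: FOLLOW(C) ⊇ FIRST(C) = {a,b}; new: +{a,b}
  B→C C A: FOLLOW(A) ⊇ FOLLOW(B) ⊇ {a,b}; new: +{a,b}
  C→S C S: FOLLOW(S) ⊇ FIRST(C) = {a,b}; new: +{a,b}
  S→a A: FOLLOW(A) ⊇ FOLLOW(S) ⊇ {$,a,b}; new: +{$}
  S→a B: FOLLOW(B) ⊇ FOLLOW(S) ⊇ {$,a,b}; new: +{$}
  FOLLOW[S]={$,a,b}  FOLLOW[A]={$,a,b}  FOLLOW[B]={$,a,b}  FOLLOW[C]={a,b}
[2] — fixpoint
  FOLLOW[S]={$,a,b}  FOLLOW[A]={$,a,b}  FOLLOW[B]={$,a,b}  FOLLOW[C]={a,b}

FOLLOW(B) = ["$", "a", "b"]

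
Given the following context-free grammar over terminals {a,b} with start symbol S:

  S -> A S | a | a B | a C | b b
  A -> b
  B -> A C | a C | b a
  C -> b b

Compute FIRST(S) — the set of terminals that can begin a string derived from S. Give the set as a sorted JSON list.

Compute FIRST by fixpoint:
pass 1:
  A via A→b: +{b}
  B via B→A C: +{b}
  B via B→a C: +{a}
  C via C→b b: +{b}
  S via S→A S: +{b}
  S via S→a: +{a}
  FIRST[S]={a,b}  FIRST[A]={b}  FIRST[B]={a,b}  FIRST[C]={b}
pass 2: — fixpoint
  FIRST[S]={a,b}  FIRST[A]={b}  FIRST[B]={a,b}  FIRST[C]={b}

FIRST(S) = ["a", "b"]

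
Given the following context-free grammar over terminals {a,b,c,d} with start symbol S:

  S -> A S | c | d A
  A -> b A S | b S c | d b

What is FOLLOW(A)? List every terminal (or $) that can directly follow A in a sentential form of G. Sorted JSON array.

Compute FIRST by fixpoint:
[1]
  A via A→b A S: +{b}
  A via A→d b: +{d}
  S via S→A S: +{b,d}
  S via S→c: +{c}
  FIRST(S)={b,c,d}  FIRST(A)={b,d}
[2] — fixpoint
  FIRST(S)={b,c,d}  FIRST(A)={b,d}

Compute FOLLOW by fixpoint:
initialize: $ ∈ FOLLOW(S)
round 1:
  A→b A S: FOLLOW(A) ⊇ FIRST(S) = {b,c,d}; new: +{b,c,d}
  A→b A S: FOLLOW(S) ⊇ FOLLOW(A) ⊇ {b,c,d}; new: +{b,c,d}
  S→d A: FOLLOW(A) ⊇ FOLLOW(S) ⊇ {$,b,c,d}; new: +{$}
  FOLLOW(S)={$,b,c,d}  FOLLOW(A)={$,b,c,d}
round 2: (stable)
  FOLLOW(S)={$,b,c,d}  FOLLOW(A)={$,b,c,d}

FOLLOW(A) = ["$", "b", "c", "d"]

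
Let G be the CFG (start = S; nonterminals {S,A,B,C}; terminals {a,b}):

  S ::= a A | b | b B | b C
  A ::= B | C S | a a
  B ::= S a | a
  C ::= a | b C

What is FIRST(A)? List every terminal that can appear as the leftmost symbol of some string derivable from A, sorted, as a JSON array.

FIRST iteration:
pass 1:
  A via A→a a: +{a}
  B via B→a: +{a}
  C via C→a: +{a}
  C via C→b C: +{b}
  S via S→a A: +{a}
  S via S→b: +{b}
  FIRST[S]={a,b}  FIRST[A]={a}  FIRST[B]={a}  FIRST[C]={a,b}
pass 2:
  A via A→C S: +{b}
  B via B→S a: +{b}
  FIRST[S]={a,b}  FIRST[A]={a,b}  FIRST[B]={a,b}  FIRST[C]={a,b}
pass 3: (no change)
  FIRST[S]={a,b}  FIRST[A]={a,b}  FIRST[B]={a,b}  FIRST[C]={a,b}

FIRST(A) = ["a", "b"]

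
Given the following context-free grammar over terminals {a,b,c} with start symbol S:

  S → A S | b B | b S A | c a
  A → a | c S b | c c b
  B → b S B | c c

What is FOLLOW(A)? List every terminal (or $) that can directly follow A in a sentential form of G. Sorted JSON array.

Compute FIRST by fixpoint:
iter 1:
  A via A→a: +{a}
  A via A→c S b: +{c}
  B via B→b S B: +{b}
  B via B→c c: +{c}
  S via S→A S: +{a,c}
  S via S→b B: +{b}
  FIRST[S]={a,b,c}  FIRST[A]={a,c}  FIRST[B]={b,c}
iter 2: — fixpoint
  FIRST[S]={a,b,c}  FIRST[A]={a,c}  FIRST[B]={b,c}

FOLLOW sets:
FOLLOW(S) := {$}
iter 1:
  A→c S b: FOLLOW(S) ⊇ FIRST(b) = {b}; new: +{b}
  B→b S B: FOLLOW(S) ⊇ FIRST(B) = {b,c}; new: +{c}
  S→A S: FOLLOW(A) ⊇ FIRST(S) = {a,b,c}; new: +{a,b,c}
  S→b B: FOLLOW(B) ⊇ FOLLOW(S) ⊇ {$,b,c}; new: +{$,b,c}
  S→b S A: FOLLOW(S) ⊇ FIRST(A) = {a,c}; new: +{a}
  S→b S A: FOLLOW(A) ⊇ FOLLOW(S) ⊇ {$,a,b,c}; new: +{$}
  FOLLOW(S)={$,a,b,c}  FOLLOW(A)={$,a,b,c}  FOLLOW(B)={$,b,c}
iter 2:
  S→b B: FOLLOW(B) ⊇ FOLLOW(S) ⊇ {$,a,b,c}; new: +{a}
  FOLLOW(S)={$,a,b,c}  FOLLOW(A)={$,a,b,c}  FOLLOW(B)={$,a,b,c}
iter 3: done
  FOLLOW(S)={$,a,b,c}  FOLLOW(A)={$,a,b,c}  FOLLOW(B)={$,a,b,c}

FOLLOW(A) = ["$", "a", "b", "c"]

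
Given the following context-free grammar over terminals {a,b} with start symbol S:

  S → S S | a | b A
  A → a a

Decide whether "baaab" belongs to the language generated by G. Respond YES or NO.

CNF form of G:
  S -> S S | T1 A | a
  A -> T0 T0
  T0 -> a
  T1 -> b

Fill CYK table bottom-up:
  [0..0]={T1}  "b"  orig:{}
  [1..1]={S,T0}  "a"  orig:{S}
  [2..2]={S,T0}  "a"  orig:{S}
  [3..3]={S,T0}  "a"  orig:{S}
  [4..4]={T1}  "b"  orig:{}
  [0..1]=∅  "ba"
  [1..2]={A,S}  "aa"
  [2..3]={A,S}  "aa"
  [3..4]=∅  "ab"
  [0..2]={S}  "baa"
  [1..3]={S}  "aaa"
  [2..4]=∅  "aab"
  [0..3]={S}  "baaa"
  [1..4]=∅  "aaab"
  [0..4]=∅  "baaab"

S ∉ T[0,4] ⇒ NO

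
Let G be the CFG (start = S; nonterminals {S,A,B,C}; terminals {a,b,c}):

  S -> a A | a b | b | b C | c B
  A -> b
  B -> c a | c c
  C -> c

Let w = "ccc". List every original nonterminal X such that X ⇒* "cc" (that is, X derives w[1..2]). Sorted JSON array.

CNF form of G:
  S -> T0 B | T1 A | T1 T2 | T2 C | b
  A -> b
  B -> T0 T0 | T0 T1
  C -> c
  T0 -> c
  T1 -> a
  T2 -> b

Fill CYK table bottom-up, restricted to cells inside w[1..2]:
  [1..1]={C,T0}  "c"  orig:{C}
  [2..2]={C,T0}  "c"  orig:{C}
  [1..2]={B}  "cc"

Original NTs in T[1,2] deriving "cc": ["B"]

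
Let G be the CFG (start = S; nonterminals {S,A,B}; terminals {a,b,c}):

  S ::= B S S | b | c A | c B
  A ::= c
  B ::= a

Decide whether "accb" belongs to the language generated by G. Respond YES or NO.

CNF form of G:
  S -> B X1 | T0 A | T0 B | b
  A -> c
  B -> a
  T0 -> c
  X1 -> S S

CYK fill:
  T[0,0] 'a' = {B}
  T[1,1] 'c' = {A,T0}  orig:{A}
  T[2,2] 'c' = {A,T0}  orig:{A}
  T[3,3] 'b' = {S}
  T[0,1] 'ac' = ∅
  T[1,2] 'cc' = {S}
  T[2,3] 'cb' = ∅
  T[0,2] 'acc' = ∅
  T[1,3] 'ccb' = {X1}  orig:{}
  T[0,3] 'accb' = {S}

S ∈ T[0,3] ⇒ YES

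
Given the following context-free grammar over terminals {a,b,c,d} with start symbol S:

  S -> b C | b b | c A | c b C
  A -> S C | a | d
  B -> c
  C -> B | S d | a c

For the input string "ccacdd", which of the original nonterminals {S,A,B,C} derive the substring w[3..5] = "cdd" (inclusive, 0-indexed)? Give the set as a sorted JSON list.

Convert to CNF:
  S -> T2 A | T2 X4 | T3 C | T3 T3
  A -> S C | a | d
  B -> c
  C -> S T0 | T1 T2 | c
  T0 -> d
  T1 -> a
  T2 -> c
  T3 -> b
  X4 -> T3 C

CYK table (by increasing span) (cells [i..j] with 3 ≤ i ≤ j ≤ 5 only):
  T[3,3] 'c' = {B,C,T2}  orig:{B,C}
  T[4,4] 'd' = {A,T0}  orig:{A}
  T[5,5] 'd' = {A,T0}  orig:{A}
  T[3,4] 'cd' = {S}
  T[4,5] 'dd' = ∅
  T[3,5] 'cdd' = {C}

Original NTs in T[3,5] deriving "cdd": ["C"]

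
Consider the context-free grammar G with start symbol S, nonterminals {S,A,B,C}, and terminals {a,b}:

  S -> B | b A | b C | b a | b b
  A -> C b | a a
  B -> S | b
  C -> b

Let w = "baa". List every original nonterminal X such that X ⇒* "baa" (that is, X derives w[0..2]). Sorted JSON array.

Convert to CNF:
  S -> T0 A | T0 C | T0 T0 | T0 T1 | b
  A -> C T0 | T1 T1
  B -> T0 A | T0 C | T0 T0 | T0 T1 | b
  C -> b
  T0 -> b
  T1 -> a

CYK table (by increasing span), restricted to cells inside w[0..2]:
  T[0,0] 'b' = {B,C,S,T0}  orig:{B,C,S}
  T[1,1] 'a' = {T1}  orig:{}
  T[2,2] 'a' = {T1}  orig:{}
  T[0,1] 'ba' = {B,S}
  T[1,2] 'aa' = {A}
  T[0,2] 'baa' = {B,S}

Original NTs in T[0,2] deriving "baa": ["B", "S"]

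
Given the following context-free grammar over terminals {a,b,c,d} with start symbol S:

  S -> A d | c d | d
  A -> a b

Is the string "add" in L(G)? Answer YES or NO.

CNF form of G:
  S -> A T2 | T3 T2 | d
  A -> T0 T1
  T0 -> a
  T1 -> b
  T2 -> d
  T3 -> c

Fill CYK table bottom-up:
  cell(0,0) a: {T0}  orig:{}
  cell(1,1) d: {S,T2}  orig:{S}
  cell(2,2) d: {S,T2}  orig:{S}
  cell(0,1) ad: ∅
  cell(1,2) dd: ∅
  cell(0,2) add: ∅

S ∉ T[0,2] ⇒ NO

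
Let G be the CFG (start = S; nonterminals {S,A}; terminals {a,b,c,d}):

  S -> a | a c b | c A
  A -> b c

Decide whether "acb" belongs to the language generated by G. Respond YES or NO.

Convert to CNF:
  S -> T1 A | T2 X3 | a
  A -> T0 T1
  T0 -> b
  T1 -> c
  T2 -> a
  X3 -> T1 T0

Fill CYK table bottom-up:
  [0..0]={S,T2}  "a"  orig:{S}
  [1..1]={T1}  "c"  orig:{}
  [2..2]={T0}  "b"  orig:{}
  [0..1]=∅  "ac"
  [1..2]={X3}  "cb"  orig:{}
  [0..2]={S}  "acb"

S ∈ T[0,2] ⇒ YES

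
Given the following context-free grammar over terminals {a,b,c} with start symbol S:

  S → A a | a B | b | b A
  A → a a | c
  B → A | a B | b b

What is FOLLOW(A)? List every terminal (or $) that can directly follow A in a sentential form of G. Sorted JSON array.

FIRST iteration:
iter 1:
  A via A→a a: +{a}
  A via A→c: +{c}
  B via B→A: +{a,c}
  B via B→b b: +{b}
  S via S→A a: +{a,c}
  S via S→b: +{b}
  FIRST[S]={a,b,c}  FIRST[A]={a,c}  FIRST[B]={a,b,c}
iter 2: — fixpoint
  FIRST[S]={a,b,c}  FIRST[A]={a,c}  FIRST[B]={a,b,c}

FOLLOW sets:
initialize: $ ∈ FOLLOW(S)
iter 1:
  S→A a: FOLLOW(A) ⊇ FIRST(a) = {a}; new: +{a}
  S→a B: FOLLOW(B) ⊇ FOLLOW(S) ⊇ {$}; new: +{$}
  S→b A: FOLLOW(A) ⊇ FOLLOW(S) ⊇ {$}; new: +{$}
  FOLLOW[S]={$}  FOLLOW[A]={$,a}  FOLLOW[B]={$}
iter 2: (stable)
  FOLLOW[S]={$}  FOLLOW[A]={$,a}  FOLLOW[B]={$}

FOLLOW(A) = ["$", "a"]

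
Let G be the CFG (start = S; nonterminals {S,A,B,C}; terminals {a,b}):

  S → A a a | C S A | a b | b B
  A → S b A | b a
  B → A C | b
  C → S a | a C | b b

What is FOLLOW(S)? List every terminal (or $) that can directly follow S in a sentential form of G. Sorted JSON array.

FIRST iteration:
iter 1:
  A via A→b a: +{b}
  B via B→A C: +{b}
  C via C→a C: +{a}
  C via C→b b: +{b}
  S via S→A a a: +{b}
  S via S→C S A: +{a}
  FIRST(S)={a,b}  FIRST(A)={b}  FIRST(B)={b}  FIRST(C)={a,b}
iter 2:
  A via A→S b A: +{a}
  B via B→A C: +{a}
  FIRST(S)={a,b}  FIRST(A)={a,b}  FIRST(B)={a,b}  FIRST(C)={a,b}
iter 3: (no change)
  FIRST(S)={a,b}  FIRST(A)={a,b}  FIRST(B)={a,b}  FIRST(C)={a,b}

FOLLOW iteration:
initialize: $ ∈ FOLLOW(S)
round 1:
  A→S b A: FOLLOW(S) ⊇ FIRST(b) = {b}; new: +{b}
  B→A C: FOLLOW(A) ⊇ FIRST(C) = {a,b}; new: +{a,b}
  C→S a: FOLLOW(S) ⊇ FIRST(a) = {a}; new: +{a}
  S→C S A: FOLLOW(C) ⊇ FIRST(S) = {a,b}; new: +{a,b}
  S→C S A: FOLLOW(A) ⊇ FOLLOW(S) ⊇ {$,a,b}; new: +{$}
  S→b B: FOLLOW(B) ⊇ FOLLOW(S) ⊇ {$,a,b}; new: +{$,a,b}
  S: {$,a,b}  A: {$,a,b}  B: {$,a,b}  C: {a,b}
round 2:
  B→A C: FOLLOW(C) ⊇ FOLLOW(B) ⊇ {$,a,b}; new: +{$}
  S: {$,a,b}  A: {$,a,b}  B: {$,a,b}  C: {$,a,b}
round 3: done
  S: {$,a,b}  A: {$,a,b}  B: {$,a,b}  C: {$,a,b}

FOLLOW(S) = ["$", "a", "b"]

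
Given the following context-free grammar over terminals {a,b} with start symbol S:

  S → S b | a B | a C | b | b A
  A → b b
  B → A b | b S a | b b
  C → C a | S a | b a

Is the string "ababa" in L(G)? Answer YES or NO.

Convert to CNF:
  S -> S T0 | T0 A | T1 B | T1 C | b
  A -> T0 T0
  B -> A T0 | T0 T0 | T0 X2
  C -> C T1 | S T1 | T0 T1
  T0 -> b
  T1 -> a
  X2 -> S T1

CYK table (by increasing span):
  T[0,0] 'a' = {T1}  orig:{}
  T[1,1] 'b' = {S,T0}  orig:{S}
  T[2,2] 'a' = {T1}  orig:{}
  T[3,3] 'b' = {S,T0}  orig:{S}
  T[4,4] 'a' = {T1}  orig:{}
  T[0,1] 'ab' = ∅
  T[1,2] 'ba' = {C,X2}  orig:{C}
  T[2,3] 'ab' = ∅
  T[3,4] 'ba' = {C,X2}  orig:{C}
  T[0,2] 'aba' = {S}
  T[1,3] 'bab' = ∅
  T[2,4] 'aba' = {S}
  T[0,3] 'abab' = {S}
  T[1,4] 'baba' = ∅
  T[0,4] 'ababa' = {C,X2}  orig:{C}

S ∉ T[0,4] ⇒ NO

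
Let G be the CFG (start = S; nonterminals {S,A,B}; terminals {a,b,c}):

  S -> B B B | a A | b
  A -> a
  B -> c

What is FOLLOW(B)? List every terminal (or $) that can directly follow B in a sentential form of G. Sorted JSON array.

FIRST sets, iterate to fixpoint:
round 1:
  A via A→a: +{a}
  B via B→c: +{c}
  S via S→B B B: +{c}
  S via S→a A: +{a}
  S via S→b: +{b}
  FIRST[S]={a,b,c}  FIRST[A]={a}  FIRST[B]={c}
round 2: — fixpoint
  FIRST[S]={a,b,c}  FIRST[A]={a}  FIRST[B]={c}

FOLLOW sets:
initialize: $ ∈ FOLLOW(S)
iter 1:
  S→B B B: FOLLOW(B) ⊇ FIRST(B) = {c}; new: +{c}
  S→B B B: FOLLOW(B) ⊇ FOLLOW(S) ⊇ {$}; new: +{$}
  S→a A: FOLLOW(A) ⊇ FOLLOW(S) ⊇ {$}; new: +{$}
  FOLLOW(S)={$}  FOLLOW(A)={$}  FOLLOW(B)={$,c}
iter 2: — fixpoint
  FOLLOW(S)={$}  FOLLOW(A)={$}  FOLLOW(B)={$,c}

FOLLOW(B) = ["$", "c"]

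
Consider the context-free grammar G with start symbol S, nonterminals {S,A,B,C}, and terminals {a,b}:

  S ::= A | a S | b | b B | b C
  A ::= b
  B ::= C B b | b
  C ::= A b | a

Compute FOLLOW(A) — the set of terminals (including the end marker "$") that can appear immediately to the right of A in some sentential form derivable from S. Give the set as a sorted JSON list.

FIRST sets, iterate to fixpoint:
round 1:
  A via A→b: +{b}
  B via B→b: +{b}
  C via C→A b: +{b}
  C via C→a: +{a}
  S via S→A: +{b}
  S via S→a S: +{a}
  FIRST[S]={a,b}  FIRST[A]={b}  FIRST[B]={b}  FIRST[C]={a,b}
round 2:
  B via B→C B b: +{a}
  FIRST[S]={a,b}  FIRST[A]={b}  FIRST[B]={a,b}  FIRST[C]={a,b}
round 3: done
  FIRST[S]={a,b}  FIRST[A]={b}  FIRST[B]={a,b}  FIRST[C]={a,b}

Compute FOLLOW by fixpoint:
FOLLOW(S) := {$}
[1]
  B→C B b: FOLLOW(C) ⊇ FIRST(B) = {a,b}; new: +{a,b}
  B→C B b: FOLLOW(B) ⊇ FIRST(b) = {b}; new: +{b}
  C→A b: FOLLOW(A) ⊇ FIRST(b) = {b}; new: +{b}
  S→A: FOLLOW(A) ⊇ FOLLOW(S) ⊇ {$}; new: +{$}
  S→b B: FOLLOW(B) ⊇ FOLLOW(S) ⊇ {$}; new: +{$}
  S→b C: FOLLOW(C) ⊇ FOLLOW(S) ⊇ {$}; new: +{$}
  FOLLOW(S)={$}  FOLLOW(A)={$,b}  FOLLOW(B)={$,b}  FOLLOW(C)={$,a,b}
[2] — fixpoint
  FOLLOW(S)={$}  FOLLOW(A)={$,b}  FOLLOW(B)={$,b}  FOLLOW(C)={$,a,b}

FOLLOW(A) = ["$", "b"]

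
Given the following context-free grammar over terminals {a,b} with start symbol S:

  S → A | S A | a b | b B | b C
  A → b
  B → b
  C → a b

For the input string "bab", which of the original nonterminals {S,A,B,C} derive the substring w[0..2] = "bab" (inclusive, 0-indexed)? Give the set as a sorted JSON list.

CNF form of G:
  S -> S A | T0 T1 | T1 B | T1 C | b
  A -> b
  B -> b
  C -> T0 T1
  T0 -> a
  T1 -> b

CYK fill, restricted to cells inside w[0..2]:
  [0..0]={A,B,S,T1}  "b"  orig:{A,B,S}
  [1..1]={T0}  "a"  orig:{}
  [2..2]={A,B,S,T1}  "b"  orig:{A,B,S}
  [0..1]=∅  "ba"
  [1..2]={C,S}  "ab"
  [0..2]={S}  "bab"

Original NTs in T[0,2] deriving "bab": ["S"]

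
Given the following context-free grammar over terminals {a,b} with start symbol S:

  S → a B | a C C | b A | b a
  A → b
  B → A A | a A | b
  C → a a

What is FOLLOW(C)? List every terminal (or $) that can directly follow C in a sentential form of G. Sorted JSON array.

FIRST iteration:
[1]
  A via A→b: +{b}
  B via B→A A: +{b}
  B via B→a A: +{a}
  C via C→a a: +{a}
  S via S→a B: +{a}
  S via S→b A: +{b}
  FIRST[S]={a,b}  FIRST[A]={b}  FIRST[B]={a,b}  FIRST[C]={a}
[2] (stable)
  FIRST[S]={a,b}  FIRST[A]={b}  FIRST[B]={a,b}  FIRST[C]={a}

FOLLOW iteration:
seed FOLLOW(S) with $
iter 1:
  B→A A: FOLLOW(A) ⊇ FIRST(A) = {b}; new: +{b}
  S→a B: FOLLOW(B) ⊇ FOLLOW(S) ⊇ {$}; new: +{$}
  S→a C C: FOLLOW(C) ⊇ FIRST(C) = {a}; new: +{a}
  S→a C C: FOLLOW(C) ⊇ FOLLOW(S) ⊇ {$}; new: +{$}
  S→b A: FOLLOW(A) ⊇ FOLLOW(S) ⊇ {$}; new: +{$}
  S: {$}  A: {$,b}  B: {$}  C: {$,a}
iter 2: (no change)
  S: {$}  A: {$,b}  B: {$}  C: {$,a}

FOLLOW(C) = ["$", "a"]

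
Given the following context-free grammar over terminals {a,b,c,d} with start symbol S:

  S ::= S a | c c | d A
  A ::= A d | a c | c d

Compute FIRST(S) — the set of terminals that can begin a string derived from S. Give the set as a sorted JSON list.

FIRST sets, iterate to fixpoint:
round 1:
  A via A→a c: +{a}
  A via A→c d: +{c}
  S via S→c c: +{c}
  S via S→d A: +{d}
  FIRST(S)={c,d}  FIRST(A)={a,c}
round 2: done
  FIRST(S)={c,d}  FIRST(A)={a,c}

FIRST(S) = ["c", "d"]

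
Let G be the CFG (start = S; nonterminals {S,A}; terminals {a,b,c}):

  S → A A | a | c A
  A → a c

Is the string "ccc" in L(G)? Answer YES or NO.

Convert to CNF:
  S -> A A | T1 A | a
  A -> T0 T1
  T0 -> a
  T1 -> c

CYK table (by increasing span):
  T[0,0] 'c' = {T1}  orig:{}
  T[1,1] 'c' = {T1}  orig:{}
  T[2,2] 'c' = {T1}  orig:{}
  T[0,1] 'cc' = ∅
  T[1,2] 'cc' = ∅
  T[0,2] 'ccc' = ∅

S ∉ T[0,2] ⇒ NO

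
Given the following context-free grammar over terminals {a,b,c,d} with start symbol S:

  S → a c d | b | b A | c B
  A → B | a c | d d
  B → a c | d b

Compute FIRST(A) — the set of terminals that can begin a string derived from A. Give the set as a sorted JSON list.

Compute FIRST by fixpoint:
iter 1:
  A via A→a c: +{a}
  A via A→d d: +{d}
  B via B→a c: +{a}
  B via B→d b: +{d}
  S via S→a c d: +{a}
  S via S→b: +{b}
  S via S→c B: +{c}
  FIRST[S]={a,b,c}  FIRST[A]={a,d}  FIRST[B]={a,d}
iter 2: — fixpoint
  FIRST[S]={a,b,c}  FIRST[A]={a,d}  FIRST[B]={a,d}

FIRST(A) = ["a", "d"]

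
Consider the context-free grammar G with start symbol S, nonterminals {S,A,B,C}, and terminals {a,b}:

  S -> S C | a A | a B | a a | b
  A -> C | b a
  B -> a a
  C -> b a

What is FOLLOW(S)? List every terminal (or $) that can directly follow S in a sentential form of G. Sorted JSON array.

Compute FIRST by fixpoint:
round 1:
  A via A→b a: +{b}
  B via B→a a: +{a}
  C via C→b a: +{b}
  S via S→a A: +{a}
  S via S→b: +{b}
  FIRST[S]={a,b}  FIRST[A]={b}  FIRST[B]={a}  FIRST[C]={b}
round 2: done
  FIRST[S]={a,b}  FIRST[A]={b}  FIRST[B]={a}  FIRST[C]={b}

Compute FOLLOW by fixpoint:
initialize: $ ∈ FOLLOW(S)
iter 1:
  S→S C: FOLLOW(S) ⊇ FIRST(C) = {b}; new: +{b}
  S→S C: FOLLOW(C) ⊇ FOLLOW(S) ⊇ {$,b}; new: +{$,b}
  S→a A: FOLLOW(A) ⊇ FOLLOW(S) ⊇ {$,b}; new: +{$,b}
  S→a B: FOLLOW(B) ⊇ FOLLOW(S) ⊇ {$,b}; new: +{$,b}
  S: {$,b}  A: {$,b}  B: {$,b}  C: {$,b}
iter 2: (stable)
  S: {$,b}  A: {$,b}  B: {$,b}  C: {$,b}

FOLLOW(S) = ["$", "b"]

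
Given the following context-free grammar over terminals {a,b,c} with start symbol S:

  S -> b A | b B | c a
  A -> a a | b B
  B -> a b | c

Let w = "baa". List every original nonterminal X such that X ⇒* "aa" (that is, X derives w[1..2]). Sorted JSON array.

Convert to CNF:
  S -> T1 A | T1 B | T2 T0
  A -> T0 T0 | T1 B
  B -> T0 T1 | c
  T0 -> a
  T1 -> b
  T2 -> c

Fill CYK table bottom-up (cells [i..j] with 1 ≤ i ≤ j ≤ 2 only):
  cell(1,1) a: {T0}  orig:{}
  cell(2,2) a: {T0}  orig:{}
  cell(1,2) aa: {A}

Original NTs in T[1,2] deriving "aa": ["A"]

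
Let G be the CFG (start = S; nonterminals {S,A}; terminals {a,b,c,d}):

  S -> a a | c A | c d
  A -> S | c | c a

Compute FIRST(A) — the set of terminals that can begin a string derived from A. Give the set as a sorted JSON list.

Compute FIRST by fixpoint:
pass 1:
  A via A→c: +{c}
  S via S→a a: +{a}
  S via S→c A: +{c}
  S: {a,c}  A: {c}
pass 2:
  A via A→S: +{a}
  S: {a,c}  A: {a,c}
pass 3: done
  S: {a,c}  A: {a,c}

FIRST(A) = ["a", "c"]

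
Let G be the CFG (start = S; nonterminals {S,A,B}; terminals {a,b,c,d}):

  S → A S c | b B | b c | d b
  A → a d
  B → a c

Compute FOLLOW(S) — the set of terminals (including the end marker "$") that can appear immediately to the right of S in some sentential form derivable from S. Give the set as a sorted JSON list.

Compute FIRST by fixpoint:
iter 1:
  A via A→a d: +{a}
  B via B→a c: +{a}
  S via S→A S c: +{a}
  S via S→b B: +{b}
  S via S→d b: +{d}
  S: {a,b,d}  A: {a}  B: {a}
iter 2: — fixpoint
  S: {a,b,d}  A: {a}  B: {a}

FOLLOW sets:
initialize: $ ∈ FOLLOW(S)
round 1:
  S→A S c: FOLLOW(A) ⊇ FIRST(S) = {a,b,d}; new: +{a,b,d}
  S→A S c: FOLLOW(S) ⊇ FIRST(c) = {c}; new: +{c}
  S→b B: FOLLOW(B) ⊇ FOLLOW(S) ⊇ {$,c}; new: +{$,c}
  S: {$,c}  A: {a,b,d}  B: {$,c}
round 2: (stable)
  S: {$,c}  A: {a,b,d}  B: {$,c}

FOLLOW(S) = ["$", "c"]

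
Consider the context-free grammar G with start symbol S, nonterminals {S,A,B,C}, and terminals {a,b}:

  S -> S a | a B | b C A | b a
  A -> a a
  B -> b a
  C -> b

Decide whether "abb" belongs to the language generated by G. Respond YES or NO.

Convert to CNF:
  S -> S T0 | T0 B | T1 T0 | T1 X2
  A -> T0 T0
  B -> T1 T0
  C -> b
  T0 -> a
  T1 -> b
  X2 -> C A

Fill CYK table bottom-up:
  [0..0]={T0}  "a"  orig:{}
  [1..1]={C,T1}  "b"  orig:{C}
  [2..2]={C,T1}  "b"  orig:{C}
  [0..1]=∅  "ab"
  [1..2]=∅  "bb"
  [0..2]=∅  "abb"

S ∉ T[0,2] ⇒ NO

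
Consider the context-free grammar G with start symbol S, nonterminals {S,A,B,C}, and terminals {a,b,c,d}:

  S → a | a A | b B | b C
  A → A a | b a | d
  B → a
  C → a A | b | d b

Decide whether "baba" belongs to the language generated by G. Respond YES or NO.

CNF form of G:
  S -> T0 A | T1 B | T1 C | a
  A -> A T0 | T1 T0 | d
  B -> a
  C -> T0 A | T2 T1 | b
  T0 -> a
  T1 -> b
  T2 -> d

CYK fill:
  [0..0]={C,T1}  "b"  orig:{C}
  [1..1]={B,S,T0}  "a"  orig:{B,S}
  [2..2]={C,T1}  "b"  orig:{C}
  [3..3]={B,S,T0}  "a"  orig:{B,S}
  [0..1]={A,S}  "ba"
  [1..2]=∅  "ab"
  [2..3]={A,S}  "ba"
  [0..2]=∅  "bab"
  [1..3]={C,S}  "aba"
  [0..3]={S}  "baba"

S ∈ T[0,3] ⇒ YES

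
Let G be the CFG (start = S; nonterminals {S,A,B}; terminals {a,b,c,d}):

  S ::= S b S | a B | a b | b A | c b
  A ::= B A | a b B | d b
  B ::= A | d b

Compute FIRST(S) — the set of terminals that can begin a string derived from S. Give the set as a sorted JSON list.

FIRST sets, iterate to fixpoint:
round 1:
  A via A→a b B: +{a}
  A via A→d b: +{d}
  B via B→A: +{a,d}
  S via S→a B: +{a}
  S via S→b A: +{b}
  S via S→c b: +{c}
  FIRST(S)={a,b,c}  FIRST(A)={a,d}  FIRST(B)={a,d}
round 2: done
  FIRST(S)={a,b,c}  FIRST(A)={a,d}  FIRST(B)={a,d}

FIRST(S) = ["a", "b", "c"]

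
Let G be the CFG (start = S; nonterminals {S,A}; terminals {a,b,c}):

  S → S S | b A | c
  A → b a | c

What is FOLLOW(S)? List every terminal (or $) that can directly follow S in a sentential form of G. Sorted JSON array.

FIRST iteration:
pass 1:
  A via A→b a: +{b}
  A via A→c: +{c}
  S via S→b A: +{b}
  S via S→c: +{c}
  S: {b,c}  A: {b,c}
pass 2: (stable)
  S: {b,c}  A: {b,c}

FOLLOW sets:
seed FOLLOW(S) with $
pass 1:
  S→S S: FOLLOW(S) ⊇ FIRST(S) = {b,c}; new: +{b,c}
  S→b A: FOLLOW(A) ⊇ FOLLOW(S) ⊇ {$,b,c}; new: +{$,b,c}
  FOLLOW[S]={$,b,c}  FOLLOW[A]={$,b,c}
pass 2: — fixpoint
  FOLLOW[S]={$,b,c}  FOLLOW[A]={$,b,c}

FOLLOW(S) = ["$", "b", "c"]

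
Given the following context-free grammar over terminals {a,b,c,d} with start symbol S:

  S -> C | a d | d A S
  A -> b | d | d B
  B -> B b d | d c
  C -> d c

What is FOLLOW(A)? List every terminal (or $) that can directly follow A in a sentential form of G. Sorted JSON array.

Compute FIRST by fixpoint:
[1]
  A via A→b: +{b}
  A via A→d: +{d}
  B via B→d c: +{d}
  C via C→d c: +{d}
  S via S→C: +{d}
  S via S→a d: +{a}
  FIRST[S]={a,d}  FIRST[A]={b,d}  FIRST[B]={d}  FIRST[C]={d}
[2] — fixpoint
  FIRST[S]={a,d}  FIRST[A]={b,d}  FIRST[B]={d}  FIRST[C]={d}

FOLLOW sets:
initialize: $ ∈ FOLLOW(S)
pass 1:
  B→B b d: FOLLOW(B) ⊇ FIRST(b) = {b}; new: +{b}
  S→C: FOLLOW(C) ⊇ FOLLOW(S) ⊇ {$}; new: +{$}
  S→d A S: FOLLOW(A) ⊇ FIRST(S) = {a,d}; new: +{a,d}
  FOLLOW[S]={$}  FOLLOW[A]={a,d}  FOLLOW[B]={b}  FOLLOW[C]={$}
pass 2:
  A→d B: FOLLOW(B) ⊇ FOLLOW(A) ⊇ {a,d}; new: +{a,d}
  FOLLOW[S]={$}  FOLLOW[A]={a,d}  FOLLOW[B]={a,b,d}  FOLLOW[C]={$}
pass 3: — fixpoint
  FOLLOW[S]={$}  FOLLOW[A]={a,d}  FOLLOW[B]={a,b,d}  FOLLOW[C]={$}

FOLLOW(A) = ["a", "d"]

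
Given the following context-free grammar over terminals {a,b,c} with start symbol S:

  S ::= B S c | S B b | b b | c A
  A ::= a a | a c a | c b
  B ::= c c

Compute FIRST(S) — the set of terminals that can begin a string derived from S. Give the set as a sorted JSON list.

FIRST sets, iterate to fixpoint:
[1]
  A via A→a a: +{a}
  A via A→c b: +{c}
  B via B→c c: +{c}
  S via S→B S c: +{c}
  S via S→b b: +{b}
  FIRST[S]={b,c}  FIRST[A]={a,c}  FIRST[B]={c}
[2] (no change)
  FIRST[S]={b,c}  FIRST[A]={a,c}  FIRST[B]={c}

FIRST(S) = ["b", "c"]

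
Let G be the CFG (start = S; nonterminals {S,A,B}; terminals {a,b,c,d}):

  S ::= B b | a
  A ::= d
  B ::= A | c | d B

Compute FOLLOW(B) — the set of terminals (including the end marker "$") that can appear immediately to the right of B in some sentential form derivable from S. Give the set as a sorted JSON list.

FIRST iteration:
iter 1:
  A via A→d: +{d}
  B via B→A: +{d}
  B via B→c: +{c}
  S via S→B b: +{c,d}
  S via S→a: +{a}
  FIRST(S)={a,c,d}  FIRST(A)={d}  FIRST(B)={c,d}
iter 2: (stable)
  FIRST(S)={a,c,d}  FIRST(A)={d}  FIRST(B)={c,d}

FOLLOW sets:
FOLLOW(S) := {$}
pass 1:
  S→B b: FOLLOW(B) ⊇ FIRST(b) = {b}; new: +{b}
  FOLLOW[S]={$}  FOLLOW[A]={}  FOLLOW[B]={b}
pass 2:
  B→A: FOLLOW(A) ⊇ FOLLOW(B) ⊇ {b}; new: +{b}
  FOLLOW[S]={$}  FOLLOW[A]={b}  FOLLOW[B]={b}
pass 3: (no change)
  FOLLOW[S]={$}  FOLLOW[A]={b}  FOLLOW[B]={b}

FOLLOW(B) = ["b"]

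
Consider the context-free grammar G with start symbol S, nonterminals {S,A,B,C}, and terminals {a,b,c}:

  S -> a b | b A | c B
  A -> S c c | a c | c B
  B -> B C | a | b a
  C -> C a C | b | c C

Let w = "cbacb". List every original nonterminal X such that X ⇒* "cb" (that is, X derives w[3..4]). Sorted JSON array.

CNF form of G:
  S -> T0 B | T1 T2 | T2 A
  A -> S X3 | T0 B | T1 T0
  B -> B C | T2 T1 | a
  C -> C X4 | T0 C | b
  T0 -> c
  T1 -> a
  T2 -> b
  X3 -> T0 T0
  X4 -> T1 C

CYK fill — only the sub-triangle for w[3..4]:
  [3..3]={T0}  "c"  orig:{}
  [4..4]={C,T2}  "b"  orig:{C}
  [3..4]={C}  "cb"

Original NTs in T[3,4] deriving "cb": ["C"]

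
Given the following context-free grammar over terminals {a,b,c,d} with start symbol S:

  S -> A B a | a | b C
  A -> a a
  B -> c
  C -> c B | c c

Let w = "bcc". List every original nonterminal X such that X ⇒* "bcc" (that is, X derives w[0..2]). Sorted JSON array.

CNF form of G:
  S -> A X3 | T2 C | a
  A -> T0 T0
  B -> c
  C -> T1 B | T1 T1
  T0 -> a
  T1 -> c
  T2 -> b
  X3 -> B T0

Fill CYK table bottom-up — only the sub-triangle for w[0..2]:
  [0..0]={T2}  "b"  orig:{}
  [1..1]={B,T1}  "c"  orig:{B}
  [2..2]={B,T1}  "c"  orig:{B}
  [0..1]=∅  "bc"
  [1..2]={C}  "cc"
  [0..2]={S}  "bcc"

Original NTs in T[0,2] deriving "bcc": ["S"]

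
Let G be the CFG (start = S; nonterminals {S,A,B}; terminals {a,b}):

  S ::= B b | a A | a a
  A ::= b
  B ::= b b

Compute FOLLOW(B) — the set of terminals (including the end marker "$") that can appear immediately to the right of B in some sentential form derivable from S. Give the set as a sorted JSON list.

FIRST sets, iterate to fixpoint:
pass 1:
  A via A→b: +{b}
  B via B→b b: +{b}
  S via S→B b: +{b}
  S via S→a A: +{a}
  S: {a,b}  A: {b}  B: {b}
pass 2: (no change)
  S: {a,b}  A: {b}  B: {b}

FOLLOW iteration:
seed FOLLOW(S) with $
[1]
  S→B b: FOLLOW(B) ⊇ FIRST(b) = {b}; new: +{b}
  S→a A: FOLLOW(A) ⊇ FOLLOW(S) ⊇ {$}; new: +{$}
  FOLLOW(S)={$}  FOLLOW(A)={$}  FOLLOW(B)={b}
[2] (no change)
  FOLLOW(S)={$}  FOLLOW(A)={$}  FOLLOW(B)={b}

FOLLOW(B) = ["b"]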